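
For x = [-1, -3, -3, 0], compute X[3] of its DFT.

X[3] = Σ(n=0 to 3) x[n] · ω_4^(3n) where ω_4 = e^(-2πi/4)
= (-1)·ω_4^0 + (-3)·ω_4^3 + (-3)·ω_4^6 + (0)·ω_4^9

X[3] = 2-3i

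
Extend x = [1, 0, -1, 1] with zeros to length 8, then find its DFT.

Original 4-point DFT: [1, 2+1i, -1, 2-1i]
Zero-padded 8-point DFT provides frequency interpolation.

DFT_8([x, 0, ...]) = [1, 0.2929+0.2929i, 2+1i, 1.7071-1.7071i, -1, 1.7071+1.7071i, 2-1i, 0.2929-0.2929i]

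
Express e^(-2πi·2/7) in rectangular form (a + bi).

ω_7^2 = e^(-2πi·2/7)
= cos(-2π·2/7) + i·sin(-2π·2/7)
= cos(-4π/7) + i·sin(-4π/7)

ω_7^2 = cos(-4π/7) + i·sin(-4π/7) = -0.2225-0.9749i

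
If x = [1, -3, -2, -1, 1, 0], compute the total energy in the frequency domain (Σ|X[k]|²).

Parseval: Σ|x[n]|² = (1/N)Σ|X[k]|², so Σ|X[k]|² = N·Σ|x[n]|² = 6·16.0000

Σ|X[k]|² = N·Σ|x[n]|² = 6·16.0000 = 96.0000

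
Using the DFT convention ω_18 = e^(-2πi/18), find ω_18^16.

ω_18^16 = e^(-2πi·16/18)
= cos(-2π·16/18) + i·sin(-2π·16/18)
= cos(-32π/18) + i·sin(-32π/18)

ω_18^16 = cos(-32π/18) + i·sin(-32π/18) = 0.7660+0.6428i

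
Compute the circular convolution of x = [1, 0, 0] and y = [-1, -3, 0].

(x ⊛ y)[n] = Σ(m=0 to 2) x[m] · y[(n-m) mod 3]

Computing each output sample:
(x ⊛ y)[0] = -1
(x ⊛ y)[1] = -3
(x ⊛ y)[2] = 0

x ⊛ y = [-1, -3, 0]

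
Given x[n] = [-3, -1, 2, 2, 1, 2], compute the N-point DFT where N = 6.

X[k] = Σ(n=0 to 5) x[n] · ω_6^(nk)
where ω_6 = e^(-2πi/6)

Computing each X[k]:
X[0] = 3
X[1] = -6.0000+1.7321i
X[2] = -3.0000+3.4641i
X[3] = -3
X[4] = -3.0000-3.4641i
X[5] = -6.0000-1.7321i

X = [3, -6.0000+1.7321i, -3.0000+3.4641i, -3, -3.0000-3.4641i, -6.0000-1.7321i]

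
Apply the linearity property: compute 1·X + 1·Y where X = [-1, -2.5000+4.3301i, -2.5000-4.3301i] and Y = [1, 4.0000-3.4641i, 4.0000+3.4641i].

By linearity: DFT(1x + 1y) = 1·DFT(x) + 1·DFT(y)
= 1·[-1, -2.5000+4.3301i, -2.5000-4.3301i] + 1·[1, 4.0000-3.4641i, 4.0000+3.4641i]

Computing element-wise:
Z[0] = 1·(-1) + 1·(1) = 0
Z[1] = 1·(-2.5000+4.3301i) + 1·(4.0000-3.4641i) = 1.5000+0.8660i
Z[2] = 1·(-2.5000-4.3301i) + 1·(4.0000+3.4641i) = 1.5000-0.8660i

DFT(1x + 1y) = 1·X + 1·Y = [0, 1.5000+0.8660i, 1.5000-0.8660i]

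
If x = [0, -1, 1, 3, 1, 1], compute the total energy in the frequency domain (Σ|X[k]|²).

Parseval: Σ|x[n]|² = (1/N)Σ|X[k]|², so Σ|X[k]|² = N·Σ|x[n]|² = 6·13.0000

Σ|X[k]|² = N·Σ|x[n]|² = 6·13.0000 = 78.0000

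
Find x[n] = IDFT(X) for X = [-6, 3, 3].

x[n] = (1/3) Σ(k=0 to 2) X[k] · e^(2πikn/3)

Computing each x[n]:
x[0] = 0
x[1] = -3
x[2] = -3

x = [0, -3, -3]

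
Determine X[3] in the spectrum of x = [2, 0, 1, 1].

X[3] = Σ(n=0 to 3) x[n] · ω_4^(3n) where ω_4 = e^(-2πi/4)
= (2)·ω_4^0 + (0)·ω_4^3 + (1)·ω_4^6 + (1)·ω_4^9

X[3] = 1-1i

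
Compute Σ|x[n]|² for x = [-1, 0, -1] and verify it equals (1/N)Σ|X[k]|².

Time domain:
Σ|x[n]|² = |-1|² + |0|² + |-1|² = 2.0000

Frequency domain:
(1/3)Σ|X[k]|² = (1/3)(|-2|² + |-0.5000-0.8660i|² + |-0.5000+0.8660i|²) = (1/3)·6.0000 = 2.0000

Both sides agree, confirming Parseval's theorem.

Σ|x[n]|² = (1/N)Σ|X[k]|² = 2.0000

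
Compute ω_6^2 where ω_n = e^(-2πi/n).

ω_6^2 = e^(-2πi·2/6)
= cos(-2π·2/6) + i·sin(-2π·2/6)
= cos(-4π/6) + i·sin(-4π/6)

ω_6^2 = cos(-4π/6) + i·sin(-4π/6) = -0.5000-0.8660i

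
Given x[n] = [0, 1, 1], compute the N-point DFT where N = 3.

X[k] = Σ(n=0 to 2) x[n] · ω_3^(nk)
where ω_3 = e^(-2πi/3)

Computing each X[k]:
X[0] = 2
X[1] = -1
X[2] = -1

X = [2, -1, -1]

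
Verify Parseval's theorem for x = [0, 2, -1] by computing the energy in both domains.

Time domain:
Σ|x[n]|² = |0|² + |2|² + |-1|² = 5.0000

Frequency domain:
(1/3)Σ|X[k]|² = (1/3)(|1|² + |-0.5000-2.5981i|² + |-0.5000+2.5981i|²) = (1/3)·15.0000 = 5.0000

Both sides agree, confirming Parseval's theorem.

Σ|x[n]|² = (1/N)Σ|X[k]|² = 5.0000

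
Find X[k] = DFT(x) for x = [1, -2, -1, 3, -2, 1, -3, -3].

X[k] = Σ(n=0 to 7) x[n] · ω_8^(nk)
where ω_8 = e^(-2πi/8)

Computing each X[k]:
X[0] = -6
X[1] = -3.3640-4.1213i
X[2] = 3+1i
X[3] = 9.3640-0.1213i
X[4] = -4
X[5] = 9.3640+0.1213i
X[6] = 3-1i
X[7] = -3.3640+4.1213i

X = [-6, -3.3640-4.1213i, 3+1i, 9.3640-0.1213i, -4, 9.3640+0.1213i, 3-1i, -3.3640+4.1213i]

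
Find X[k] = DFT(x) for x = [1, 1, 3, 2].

X[k] = Σ(n=0 to 3) x[n] · ω_4^(nk)
where ω_4 = e^(-2πi/4)

Computing each X[k]:
X[0] = 7
X[1] = -2+1i
X[2] = 1
X[3] = -2-1i

X = [7, -2+1i, 1, -2-1i]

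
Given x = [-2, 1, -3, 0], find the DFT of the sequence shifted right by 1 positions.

Time shift by 1: X_shifted[k] = ω_4^(1k) · X[k]
Shifted x = [0, -2, 1, -3]

DFT(x[n-1]) = [-4, -1-1i, 6, -1+1i]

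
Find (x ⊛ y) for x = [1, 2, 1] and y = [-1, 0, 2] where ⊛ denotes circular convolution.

(x ⊛ y)[n] = Σ(m=0 to 2) x[m] · y[(n-m) mod 3]

Computing each output sample:
(x ⊛ y)[0] = 3
(x ⊛ y)[1] = 0
(x ⊛ y)[2] = 1

x ⊛ y = [3, 0, 1]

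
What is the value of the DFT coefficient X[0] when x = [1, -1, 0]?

X[0] = Σ(n=0 to 2) x[n] · ω_3^0 = Σ x[n]
= (1) + (-1) + (0)

X[0] = 0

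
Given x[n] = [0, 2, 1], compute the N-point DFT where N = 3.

X[k] = Σ(n=0 to 2) x[n] · ω_3^(nk)
where ω_3 = e^(-2πi/3)

Computing each X[k]:
X[0] = 3
X[1] = -1.5000-0.8660i
X[2] = -1.5000+0.8660i

X = [3, -1.5000-0.8660i, -1.5000+0.8660i]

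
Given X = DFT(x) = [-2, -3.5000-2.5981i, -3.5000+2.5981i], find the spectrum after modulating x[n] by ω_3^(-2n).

Modulation property: DFT(ω_3^(-2n)·x[n]) = X[(k-2) mod 3], so circularly shift X by 2 positions.

X[k-2] = [-3.5000-2.5981i, -3.5000+2.5981i, -2]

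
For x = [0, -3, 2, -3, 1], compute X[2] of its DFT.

X[2] = Σ(n=0 to 4) x[n] · ω_5^(2n) where ω_5 = e^(-2πi/5)
= (0)·ω_5^0 + (-3)·ω_5^2 + (2)·ω_5^4 + (-3)·ω_5^6 + (1)·ω_5^8

X[2] = 1.3090+7.1064i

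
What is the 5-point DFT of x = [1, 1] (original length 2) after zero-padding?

Original 2-point DFT: [2, 0]
Zero-padded 5-point DFT provides frequency interpolation.

DFT_5([x, 0, ...]) = [2, 1.3090-0.9511i, 0.1910-0.5878i, 0.1910+0.5878i, 1.3090+0.9511i]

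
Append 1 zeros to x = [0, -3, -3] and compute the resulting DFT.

Original 3-point DFT: [-6, 3, 3]
Zero-padded 4-point DFT provides frequency interpolation.

DFT_4([x, 0, ...]) = [-6, 3+3i, 0, 3-3i]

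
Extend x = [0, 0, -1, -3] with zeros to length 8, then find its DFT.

Original 4-point DFT: [-4, 1-3i, 2, 1+3i]
Zero-padded 8-point DFT provides frequency interpolation.

DFT_8([x, 0, ...]) = [-4, 2.1213+3.1213i, 1-3i, -2.1213+1.1213i, 2, -2.1213-1.1213i, 1+3i, 2.1213-3.1213i]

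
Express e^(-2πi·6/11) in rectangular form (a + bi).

ω_11^6 = e^(-2πi·6/11)
= cos(-2π·6/11) + i·sin(-2π·6/11)
= cos(-12π/11) + i·sin(-12π/11)

ω_11^6 = cos(-12π/11) + i·sin(-12π/11) = -0.9595+0.2817i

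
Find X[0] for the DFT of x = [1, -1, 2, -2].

X[0] = Σ(n=0 to 3) x[n] · ω_4^0 = Σ x[n]
= (1) + (-1) + (2) + (-2)

X[0] = 0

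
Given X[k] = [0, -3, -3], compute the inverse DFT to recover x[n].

x[n] = (1/3) Σ(k=0 to 2) X[k] · e^(2πikn/3)

Computing each x[n]:
x[0] = -2
x[1] = 1
x[2] = 1

x = [-2, 1, 1]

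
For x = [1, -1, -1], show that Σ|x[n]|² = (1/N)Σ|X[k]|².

Time domain:
Σ|x[n]|² = |1|² + |-1|² + |-1|² = 3.0000

Frequency domain:
(1/3)Σ|X[k]|² = (1/3)(|-1|² + |2|² + |2|²) = (1/3)·9.0000 = 3.0000

Both sides agree, confirming Parseval's theorem.

Σ|x[n]|² = (1/N)Σ|X[k]|² = 3.0000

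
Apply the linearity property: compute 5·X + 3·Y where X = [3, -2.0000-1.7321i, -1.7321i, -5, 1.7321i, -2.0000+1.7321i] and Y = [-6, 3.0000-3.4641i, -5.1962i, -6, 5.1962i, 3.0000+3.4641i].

By linearity: DFT(5x + 3y) = 5·DFT(x) + 3·DFT(y)
= 5·[3, -2.0000-1.7321i, -1.7321i, -5, 1.7321i, -2.0000+1.7321i] + 3·[-6, 3.0000-3.4641i, -5.1962i, -6, 5.1962i, 3.0000+3.4641i]

Computing element-wise:
Z[0] = 5·(3) + 3·(-6) = -3
Z[1] = 5·(-2.0000-1.7321i) + 3·(3.0000-3.4641i) = -1.0000-19.0528i
Z[2] = 5·(-1.7321i) + 3·(-5.1962i) = -24.2491i
Z[3] = 5·(-5) + 3·(-6) = -43
Z[4] = 5·(1.7321i) + 3·(5.1962i) = 24.2491i
Z[5] = 5·(-2.0000+1.7321i) + 3·(3.0000+3.4641i) = -1.0000+19.0528i

DFT(5x + 3y) = 5·X + 3·Y = [-3, -1.0000-19.0528i, -24.2491i, -43, 24.2491i, -1.0000+19.0528i]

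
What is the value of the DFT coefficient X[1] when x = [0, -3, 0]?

X[1] = Σ(n=0 to 2) x[n] · ω_3^(1n) where ω_3 = e^(-2πi/3)
= (0)·ω_3^0 + (-3)·ω_3^1 + (0)·ω_3^2

X[1] = 1.5000+2.5981i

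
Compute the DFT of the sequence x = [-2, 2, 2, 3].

X[k] = Σ(n=0 to 3) x[n] · ω_4^(nk)
where ω_4 = e^(-2πi/4)

Computing each X[k]:
X[0] = 5
X[1] = -4+1i
X[2] = -5
X[3] = -4-1i

X = [5, -4+1i, -5, -4-1i]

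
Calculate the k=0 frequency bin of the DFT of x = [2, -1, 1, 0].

X[0] = Σ(n=0 to 3) x[n] · ω_4^0 = Σ x[n]
= (2) + (-1) + (1) + (0)

X[0] = 2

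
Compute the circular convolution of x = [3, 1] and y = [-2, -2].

(x ⊛ y)[n] = Σ(m=0 to 1) x[m] · y[(n-m) mod 2]

Computing each output sample:
(x ⊛ y)[0] = -8
(x ⊛ y)[1] = -8

x ⊛ y = [-8, -8]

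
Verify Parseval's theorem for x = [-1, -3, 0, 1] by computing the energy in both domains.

Time domain:
Σ|x[n]|² = |-1|² + |-3|² + |0|² + |1|² = 11.0000

Frequency domain:
(1/4)Σ|X[k]|² = (1/4)(|-3|² + |-1+4i|² + |1|² + |-1-4i|²) = (1/4)·44.0000 = 11.0000

Both sides agree, confirming Parseval's theorem.

Σ|x[n]|² = (1/N)Σ|X[k]|² = 11.0000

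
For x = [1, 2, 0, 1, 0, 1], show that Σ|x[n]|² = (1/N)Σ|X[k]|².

Time domain:
Σ|x[n]|² = |1|² + |2|² + |0|² + |1|² + |0|² + |1|² = 7.0000

Frequency domain:
(1/6)Σ|X[k]|² = (1/6)(|5|² + |1.5000-0.8660i|² + |0.5000-0.8660i|² + |-3|² + |0.5000+0.8660i|² + |1.5000+0.8660i|²) = (1/6)·42.0000 = 7.0000

Both sides agree, confirming Parseval's theorem.

Σ|x[n]|² = (1/N)Σ|X[k]|² = 7.0000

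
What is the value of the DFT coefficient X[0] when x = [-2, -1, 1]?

X[0] = Σ(n=0 to 2) x[n] · ω_3^0 = Σ x[n]
= (-2) + (-1) + (1)

X[0] = -2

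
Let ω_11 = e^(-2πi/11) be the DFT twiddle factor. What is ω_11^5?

ω_11^5 = e^(-2πi·5/11)
= cos(-2π·5/11) + i·sin(-2π·5/11)
= cos(-10π/11) + i·sin(-10π/11)

ω_11^5 = cos(-10π/11) + i·sin(-10π/11) = -0.9595-0.2817i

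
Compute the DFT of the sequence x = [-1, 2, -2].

X[k] = Σ(n=0 to 2) x[n] · ω_3^(nk)
where ω_3 = e^(-2πi/3)

Computing each X[k]:
X[0] = -1
X[1] = -1.0000-3.4641i
X[2] = -1.0000+3.4641i

X = [-1, -1.0000-3.4641i, -1.0000+3.4641i]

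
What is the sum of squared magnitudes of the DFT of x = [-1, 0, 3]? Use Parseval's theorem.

Parseval: Σ|x[n]|² = (1/N)Σ|X[k]|², so Σ|X[k]|² = N·Σ|x[n]|² = 3·10.0000

Σ|X[k]|² = N·Σ|x[n]|² = 3·10.0000 = 30.0000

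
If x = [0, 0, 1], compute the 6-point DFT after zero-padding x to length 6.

Original 3-point DFT: [1, -0.5000+0.8660i, -0.5000-0.8660i]
Zero-padded 6-point DFT provides frequency interpolation.

DFT_6([x, 0, ...]) = [1, -0.5000-0.8660i, -0.5000+0.8660i, 1, -0.5000-0.8660i, -0.5000+0.8660i]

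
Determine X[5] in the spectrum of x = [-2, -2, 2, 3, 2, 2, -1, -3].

X[5] = Σ(n=0 to 7) x[n] · ω_8^(5n) where ω_8 = e^(-2πi/8)
= (-2)·ω_8^0 + (-2)·ω_8^5 + (2)·ω_8^10 + (3)·ω_8^15 + (2)·ω_8^20 + (2)·ω_8^25 + (-1)·ω_8^30 + (-3)·ω_8^35

X[5] = 3.0711-1.5858i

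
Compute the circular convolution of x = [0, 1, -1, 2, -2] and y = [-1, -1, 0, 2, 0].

(x ⊛ y)[n] = Σ(m=0 to 4) x[m] · y[(n-m) mod 5]

Computing each output sample:
(x ⊛ y)[0] = 0
(x ⊛ y)[1] = 3
(x ⊛ y)[2] = -4
(x ⊛ y)[3] = -1
(x ⊛ y)[4] = 2

x ⊛ y = [0, 3, -4, -1, 2]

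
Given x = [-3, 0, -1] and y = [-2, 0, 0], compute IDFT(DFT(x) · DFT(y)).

(x ⊛ y)[n] = Σ(m=0 to 2) x[m] · y[(n-m) mod 3]

Computing each output sample:
(x ⊛ y)[0] = 6
(x ⊛ y)[1] = 0
(x ⊛ y)[2] = 2

x ⊛ y = [6, 0, 2]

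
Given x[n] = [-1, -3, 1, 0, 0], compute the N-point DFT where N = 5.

X[k] = Σ(n=0 to 4) x[n] · ω_5^(nk)
where ω_5 = e^(-2πi/5)

Computing each X[k]:
X[0] = -3
X[1] = -2.7361+2.2654i
X[2] = 1.7361+2.7144i
X[3] = 1.7361-2.7144i
X[4] = -2.7361-2.2654i

X = [-3, -2.7361+2.2654i, 1.7361+2.7144i, 1.7361-2.7144i, -2.7361-2.2654i]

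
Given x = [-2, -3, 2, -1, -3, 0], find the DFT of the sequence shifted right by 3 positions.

Time shift by 3: X_shifted[k] = ω_6^(3k) · X[k]
Shifted x = [-1, -3, 0, -2, -3, 2]

DFT(x[n-3]) = [-7, 2.0000+1.7321i, -1.0000+6.9282i, -1, -1.0000-6.9282i, 2.0000-1.7321i]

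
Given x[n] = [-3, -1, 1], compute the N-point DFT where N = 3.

X[k] = Σ(n=0 to 2) x[n] · ω_3^(nk)
where ω_3 = e^(-2πi/3)

Computing each X[k]:
X[0] = -3
X[1] = -3.0000+1.7321i
X[2] = -3.0000-1.7321i

X = [-3, -3.0000+1.7321i, -3.0000-1.7321i]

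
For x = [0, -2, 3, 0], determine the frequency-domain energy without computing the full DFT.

Parseval: Σ|x[n]|² = (1/N)Σ|X[k]|², so Σ|X[k]|² = N·Σ|x[n]|² = 4·13.0000

Σ|X[k]|² = N·Σ|x[n]|² = 4·13.0000 = 52.0000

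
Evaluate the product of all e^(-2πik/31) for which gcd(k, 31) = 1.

The primitive 31st roots of unity are ω_31^k for k coprime to 31: k ∈ {1, 2, 3, 4, 5, 6, 7, 8, 9, 10, 11, 12, 13, 14, 15, 16, 17, 18, 19, 20, 21, 22, 23, 24, 25, 26, 27, 28, 29, 30}
Their product equals the constant term of the cyclotomic polynomial Φ_31(x) up to sign.
For n ≥ 3, the product of all primitive nth roots of unity is 1. (For n=1 it is 1; for n=2 it is -1.)

1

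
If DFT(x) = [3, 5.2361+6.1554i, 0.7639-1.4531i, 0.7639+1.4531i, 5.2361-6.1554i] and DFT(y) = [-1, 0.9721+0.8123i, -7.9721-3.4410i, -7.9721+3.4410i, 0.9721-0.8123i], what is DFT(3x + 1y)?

By linearity: DFT(3x + 1y) = 3·DFT(x) + 1·DFT(y)
= 3·[3, 5.2361+6.1554i, 0.7639-1.4531i, 0.7639+1.4531i, 5.2361-6.1554i] + 1·[-1, 0.9721+0.8123i, -7.9721-3.4410i, -7.9721+3.4410i, 0.9721-0.8123i]

Computing element-wise:
Z[0] = 3·(3) + 1·(-1) = 8
Z[1] = 3·(5.2361+6.1554i) + 1·(0.9721+0.8123i) = 16.6804+19.2785i
Z[2] = 3·(0.7639-1.4531i) + 1·(-7.9721-3.4410i) = -5.6804-7.8003i
Z[3] = 3·(0.7639+1.4531i) + 1·(-7.9721+3.4410i) = -5.6804+7.8003i
Z[4] = 3·(5.2361-6.1554i) + 1·(0.9721-0.8123i) = 16.6804-19.2785i

DFT(3x + 1y) = 3·X + 1·Y = [8, 16.6804+19.2785i, -5.6804-7.8003i, -5.6804+7.8003i, 16.6804-19.2785i]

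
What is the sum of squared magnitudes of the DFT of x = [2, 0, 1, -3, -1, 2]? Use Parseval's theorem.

Parseval: Σ|x[n]|² = (1/N)Σ|X[k]|², so Σ|X[k]|² = N·Σ|x[n]|² = 6·19.0000

Σ|X[k]|² = N·Σ|x[n]|² = 6·19.0000 = 114.0000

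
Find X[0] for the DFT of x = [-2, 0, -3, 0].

X[0] = Σ(n=0 to 3) x[n] · ω_4^0 = Σ x[n]
= (-2) + (0) + (-3) + (0)

X[0] = -5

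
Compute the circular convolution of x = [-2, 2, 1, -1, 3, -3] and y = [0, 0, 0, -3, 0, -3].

(x ⊛ y)[n] = Σ(m=0 to 5) x[m] · y[(n-m) mod 6]

Computing each output sample:
(x ⊛ y)[0] = -3
(x ⊛ y)[1] = -12
(x ⊛ y)[2] = 12
(x ⊛ y)[3] = -3
(x ⊛ y)[4] = 3
(x ⊛ y)[5] = 3

x ⊛ y = [-3, -12, 12, -3, 3, 3]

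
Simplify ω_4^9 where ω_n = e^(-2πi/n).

Since ω_4^4 = 1, powers reduce modulo 4.
9 mod 4 = 1
So ω_4^9 = ω_4^1 = e^(-2πi·1/4)

ω_4^9 = ω_4^1 = -1i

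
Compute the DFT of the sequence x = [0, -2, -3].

X[k] = Σ(n=0 to 2) x[n] · ω_3^(nk)
where ω_3 = e^(-2πi/3)

Computing each X[k]:
X[0] = -5
X[1] = 2.5000-0.8660i
X[2] = 2.5000+0.8660i

X = [-5, 2.5000-0.8660i, 2.5000+0.8660i]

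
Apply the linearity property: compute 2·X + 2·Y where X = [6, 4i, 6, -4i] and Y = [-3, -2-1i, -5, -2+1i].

By linearity: DFT(2x + 2y) = 2·DFT(x) + 2·DFT(y)
= 2·[6, 4i, 6, -4i] + 2·[-3, -2-1i, -5, -2+1i]

Computing element-wise:
Z[0] = 2·(6) + 2·(-3) = 6
Z[1] = 2·(4i) + 2·(-2-1i) = -4+6i
Z[2] = 2·(6) + 2·(-5) = 2
Z[3] = 2·(-4i) + 2·(-2+1i) = -4-6i

DFT(2x + 2y) = 2·X + 2·Y = [6, -4+6i, 2, -4-6i]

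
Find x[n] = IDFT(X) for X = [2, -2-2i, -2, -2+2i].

x[n] = (1/4) Σ(k=0 to 3) X[k] · e^(2πikn/4)

Computing each x[n]:
x[0] = -1
x[1] = 2
x[2] = 1
x[3] = 0

x = [-1, 2, 1, 0]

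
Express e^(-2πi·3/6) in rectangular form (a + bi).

ω_6^3 = e^(-2πi·3/6)
= cos(-2π·3/6) + i·sin(-2π·3/6)
= cos(-6π/6) + i·sin(-6π/6)

ω_6^3 = cos(-6π/6) + i·sin(-6π/6) = -1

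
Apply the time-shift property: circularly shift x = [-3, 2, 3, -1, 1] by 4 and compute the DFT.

Time shift by 4: X_shifted[k] = ω_5^(4k) · X[k]
Shifted x = [2, 3, -1, 1, -3]

DFT(x[n-4]) = [2, 2.0000-4.5308i, 2.0000-5.4288i, 2.0000+5.4288i, 2.0000+4.5308i]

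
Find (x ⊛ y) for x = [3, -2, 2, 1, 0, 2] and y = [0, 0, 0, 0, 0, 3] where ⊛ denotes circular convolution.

(x ⊛ y)[n] = Σ(m=0 to 5) x[m] · y[(n-m) mod 6]

Computing each output sample:
(x ⊛ y)[0] = -6
(x ⊛ y)[1] = 6
(x ⊛ y)[2] = 3
(x ⊛ y)[3] = 0
(x ⊛ y)[4] = 6
(x ⊛ y)[5] = 9

x ⊛ y = [-6, 6, 3, 0, 6, 9]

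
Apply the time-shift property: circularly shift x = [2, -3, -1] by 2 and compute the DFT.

Time shift by 2: X_shifted[k] = ω_3^(2k) · X[k]
Shifted x = [-3, -1, 2]

DFT(x[n-2]) = [-2, -3.5000+2.5981i, -3.5000-2.5981i]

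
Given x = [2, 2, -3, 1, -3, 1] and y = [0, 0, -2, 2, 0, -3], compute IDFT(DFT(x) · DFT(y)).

(x ⊛ y)[n] = Σ(m=0 to 5) x[m] · y[(n-m) mod 6]

Computing each output sample:
(x ⊛ y)[0] = 2
(x ⊛ y)[1] = 1
(x ⊛ y)[2] = -5
(x ⊛ y)[3] = 9
(x ⊛ y)[4] = 7
(x ⊛ y)[5] = -14

x ⊛ y = [2, 1, -5, 9, 7, -14]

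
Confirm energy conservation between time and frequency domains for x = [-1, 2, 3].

Time domain:
Σ|x[n]|² = |-1|² + |2|² + |3|² = 14.0000

Frequency domain:
(1/3)Σ|X[k]|² = (1/3)(|4|² + |-3.5000+0.8660i|² + |-3.5000-0.8660i|²) = (1/3)·42.0000 = 14.0000

Both sides agree, confirming Parseval's theorem.

Σ|x[n]|² = (1/N)Σ|X[k]|² = 14.0000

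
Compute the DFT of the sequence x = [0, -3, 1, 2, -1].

X[k] = Σ(n=0 to 4) x[n] · ω_5^(nk)
where ω_5 = e^(-2πi/5)

Computing each X[k]:
X[0] = -1
X[1] = -3.6631+2.4899i
X[2] = 4.1631+0.2245i
X[3] = 4.1631-0.2245i
X[4] = -3.6631-2.4899i

X = [-1, -3.6631+2.4899i, 4.1631+0.2245i, 4.1631-0.2245i, -3.6631-2.4899i]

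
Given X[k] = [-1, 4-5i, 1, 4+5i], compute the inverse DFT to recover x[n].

x[n] = (1/4) Σ(k=0 to 3) X[k] · e^(2πikn/4)

Computing each x[n]:
x[0] = 2
x[1] = 2
x[2] = -2
x[3] = -3

x = [2, 2, -2, -3]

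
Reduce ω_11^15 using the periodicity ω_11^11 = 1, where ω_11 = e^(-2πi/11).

Since ω_11^11 = 1, powers reduce modulo 11.
15 mod 11 = 4
So ω_11^15 = ω_11^4 = e^(-2πi·4/11)

ω_11^15 = ω_11^4 = -0.6549-0.7557i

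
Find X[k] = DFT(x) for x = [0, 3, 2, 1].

X[k] = Σ(n=0 to 3) x[n] · ω_4^(nk)
where ω_4 = e^(-2πi/4)

Computing each X[k]:
X[0] = 6
X[1] = -2-2i
X[2] = -2
X[3] = -2+2i

X = [6, -2-2i, -2, -2+2i]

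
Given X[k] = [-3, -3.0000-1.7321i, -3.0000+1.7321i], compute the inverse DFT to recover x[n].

x[n] = (1/3) Σ(k=0 to 2) X[k] · e^(2πikn/3)

Computing each x[n]:
x[0] = -3
x[1] = 1
x[2] = -1

x = [-3, 1, -1]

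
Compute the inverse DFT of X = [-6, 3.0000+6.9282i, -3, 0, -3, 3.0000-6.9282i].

x[n] = (1/6) Σ(k=0 to 5) X[k] · e^(2πikn/6)

Computing each x[n]:
x[0] = -1
x[1] = -2
x[2] = -3
x[3] = -3
x[4] = 1
x[5] = 2

x = [-1, -2, -3, -3, 1, 2]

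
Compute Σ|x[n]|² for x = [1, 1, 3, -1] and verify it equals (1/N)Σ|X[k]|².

Time domain:
Σ|x[n]|² = |1|² + |1|² + |3|² + |-1|² = 12.0000

Frequency domain:
(1/4)Σ|X[k]|² = (1/4)(|4|² + |-2-2i|² + |4|² + |-2+2i|²) = (1/4)·48.0000 = 12.0000

Both sides agree, confirming Parseval's theorem.

Σ|x[n]|² = (1/N)Σ|X[k]|² = 12.0000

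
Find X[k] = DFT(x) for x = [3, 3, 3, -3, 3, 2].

X[k] = Σ(n=0 to 5) x[n] · ω_6^(nk)
where ω_6 = e^(-2πi/6)

Computing each X[k]:
X[0] = 11
X[1] = 5.5000-0.8660i
X[2] = -5.5000-0.8660i
X[3] = 7
X[4] = -5.5000+0.8660i
X[5] = 5.5000+0.8660i

X = [11, 5.5000-0.8660i, -5.5000-0.8660i, 7, -5.5000+0.8660i, 5.5000+0.8660i]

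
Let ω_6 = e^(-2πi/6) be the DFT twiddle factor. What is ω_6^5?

ω_6^5 = e^(-2πi·5/6)
= cos(-2π·5/6) + i·sin(-2π·5/6)
= cos(-10π/6) + i·sin(-10π/6)

ω_6^5 = cos(-10π/6) + i·sin(-10π/6) = 0.5000+0.8660i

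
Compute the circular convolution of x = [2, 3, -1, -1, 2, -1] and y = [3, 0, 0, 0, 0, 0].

(x ⊛ y)[n] = Σ(m=0 to 5) x[m] · y[(n-m) mod 6]

Computing each output sample:
(x ⊛ y)[0] = 6
(x ⊛ y)[1] = 9
(x ⊛ y)[2] = -3
(x ⊛ y)[3] = -3
(x ⊛ y)[4] = 6
(x ⊛ y)[5] = -3

x ⊛ y = [6, 9, -3, -3, 6, -3]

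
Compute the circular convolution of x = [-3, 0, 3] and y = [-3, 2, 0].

(x ⊛ y)[n] = Σ(m=0 to 2) x[m] · y[(n-m) mod 3]

Computing each output sample:
(x ⊛ y)[0] = 15
(x ⊛ y)[1] = -6
(x ⊛ y)[2] = -9

x ⊛ y = [15, -6, -9]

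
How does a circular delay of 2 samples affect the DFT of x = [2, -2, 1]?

Time shift by 2: X_shifted[k] = ω_3^(2k) · X[k]
Shifted x = [-2, 1, 2]

DFT(x[n-2]) = [1, -3.5000+0.8660i, -3.5000-0.8660i]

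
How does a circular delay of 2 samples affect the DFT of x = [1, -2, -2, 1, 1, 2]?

Time shift by 2: X_shifted[k] = ω_6^(2k) · X[k]
Shifted x = [1, 2, 1, -2, -2, 1]

DFT(x[n-2]) = [1, 5.0000-3.4641i, -2.0000+1.7321i, -1, -2.0000-1.7321i, 5.0000+3.4641i]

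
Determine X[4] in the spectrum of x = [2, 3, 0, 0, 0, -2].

X[4] = Σ(n=0 to 5) x[n] · ω_6^(4n) where ω_6 = e^(-2πi/6)
= (2)·ω_6^0 + (3)·ω_6^4 + (0)·ω_6^8 + (0)·ω_6^12 + (0)·ω_6^16 + (-2)·ω_6^20

X[4] = 1.5000+4.3301i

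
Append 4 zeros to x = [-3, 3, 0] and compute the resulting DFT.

Original 3-point DFT: [0, -4.5000-2.5981i, -4.5000+2.5981i]
Zero-padded 7-point DFT provides frequency interpolation.

DFT_7([x, 0, ...]) = [0, -1.1295-2.3455i, -3.6676-2.9248i, -5.7029-1.3017i, -5.7029+1.3017i, -3.6676+2.9248i, -1.1295+2.3455i]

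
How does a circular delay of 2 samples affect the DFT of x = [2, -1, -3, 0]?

Time shift by 2: X_shifted[k] = ω_4^(2k) · X[k]
Shifted x = [-3, 0, 2, -1]

DFT(x[n-2]) = [-2, -5-1i, 0, -5+1i]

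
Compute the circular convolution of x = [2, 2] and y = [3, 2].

(x ⊛ y)[n] = Σ(m=0 to 1) x[m] · y[(n-m) mod 2]

Computing each output sample:
(x ⊛ y)[0] = 10
(x ⊛ y)[1] = 10

x ⊛ y = [10, 10]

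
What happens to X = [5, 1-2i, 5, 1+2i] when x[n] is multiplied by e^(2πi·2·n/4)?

Modulation property: DFT(ω_4^(-2n)·x[n]) = X[(k-2) mod 4], so circularly shift X by 2 positions.

X[k-2] = [5, 1+2i, 5, 1-2i]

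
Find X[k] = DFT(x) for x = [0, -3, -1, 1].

X[k] = Σ(n=0 to 3) x[n] · ω_4^(nk)
where ω_4 = e^(-2πi/4)

Computing each X[k]:
X[0] = -3
X[1] = 1+4i
X[2] = 1
X[3] = 1-4i

X = [-3, 1+4i, 1, 1-4i]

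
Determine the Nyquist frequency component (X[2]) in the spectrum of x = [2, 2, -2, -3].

X[2] = Σ(n=0 to 3) x[n] · ω_4^(2n) where ω_4 = e^(-2πi/4)
= (2)·ω_4^0 + (2)·ω_4^2 + (-2)·ω_4^4 + (-3)·ω_4^6

X[2] = 1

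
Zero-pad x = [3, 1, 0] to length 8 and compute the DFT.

Original 3-point DFT: [4, 2.5000-0.8660i, 2.5000+0.8660i]
Zero-padded 8-point DFT provides frequency interpolation.

DFT_8([x, 0, ...]) = [4, 3.7071-0.7071i, 3-1i, 2.2929-0.7071i, 2, 2.2929+0.7071i, 3+1i, 3.7071+0.7071i]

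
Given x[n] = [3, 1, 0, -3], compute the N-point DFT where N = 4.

X[k] = Σ(n=0 to 3) x[n] · ω_4^(nk)
where ω_4 = e^(-2πi/4)

Computing each X[k]:
X[0] = 1
X[1] = 3-4i
X[2] = 5
X[3] = 3+4i

X = [1, 3-4i, 5, 3+4i]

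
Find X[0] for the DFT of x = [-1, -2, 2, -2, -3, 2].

X[0] = Σ(n=0 to 5) x[n] · ω_6^0 = Σ x[n]
= (-1) + (-2) + (2) + (-2) + (-3) + (2)

X[0] = -4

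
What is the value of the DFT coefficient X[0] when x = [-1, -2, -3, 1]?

X[0] = Σ(n=0 to 3) x[n] · ω_4^0 = Σ x[n]
= (-1) + (-2) + (-3) + (1)

X[0] = -5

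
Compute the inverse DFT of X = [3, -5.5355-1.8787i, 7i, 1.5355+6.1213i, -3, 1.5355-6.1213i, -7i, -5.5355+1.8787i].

x[n] = (1/8) Σ(k=0 to 7) X[k] · e^(2πikn/8)

Computing each x[n]:
x[0] = -1
x[1] = -3
x[2] = 2
x[3] = 3
x[4] = 1
x[5] = 1
x[6] = -2
x[7] = 2

x = [-1, -3, 2, 3, 1, 1, -2, 2]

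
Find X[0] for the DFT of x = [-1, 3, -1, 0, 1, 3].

X[0] = Σ(n=0 to 5) x[n] · ω_6^0 = Σ x[n]
= (-1) + (3) + (-1) + (0) + (1) + (3)

X[0] = 5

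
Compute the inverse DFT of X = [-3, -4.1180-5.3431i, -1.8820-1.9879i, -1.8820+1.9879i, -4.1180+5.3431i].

x[n] = (1/5) Σ(k=0 to 4) X[k] · e^(2πikn/5)

Computing each x[n]:
x[0] = -3
x[1] = 2
x[2] = 1
x[3] = 0
x[4] = -3

x = [-3, 2, 1, 0, -3]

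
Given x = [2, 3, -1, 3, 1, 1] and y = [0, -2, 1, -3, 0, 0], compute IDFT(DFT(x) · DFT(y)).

(x ⊛ y)[n] = Σ(m=0 to 5) x[m] · y[(n-m) mod 6]

Computing each output sample:
(x ⊛ y)[0] = -10
(x ⊛ y)[1] = -6
(x ⊛ y)[2] = -7
(x ⊛ y)[3] = -1
(x ⊛ y)[4] = -16
(x ⊛ y)[5] = 4

x ⊛ y = [-10, -6, -7, -1, -16, 4]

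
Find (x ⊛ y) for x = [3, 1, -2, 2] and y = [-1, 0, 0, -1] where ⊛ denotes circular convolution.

(x ⊛ y)[n] = Σ(m=0 to 3) x[m] · y[(n-m) mod 4]

Computing each output sample:
(x ⊛ y)[0] = -4
(x ⊛ y)[1] = 1
(x ⊛ y)[2] = 0
(x ⊛ y)[3] = -5

x ⊛ y = [-4, 1, 0, -5]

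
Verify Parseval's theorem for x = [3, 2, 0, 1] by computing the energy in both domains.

Time domain:
Σ|x[n]|² = |3|² + |2|² + |0|² + |1|² = 14.0000

Frequency domain:
(1/4)Σ|X[k]|² = (1/4)(|6|² + |3-1i|² + |0|² + |3+1i|²) = (1/4)·56.0000 = 14.0000

Both sides agree, confirming Parseval's theorem.

Σ|x[n]|² = (1/N)Σ|X[k]|² = 14.0000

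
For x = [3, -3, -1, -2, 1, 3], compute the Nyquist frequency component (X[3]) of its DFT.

X[3] = Σ(n=0 to 5) x[n] · ω_6^(3n) where ω_6 = e^(-2πi/6)
= (3)·ω_6^0 + (-3)·ω_6^3 + (-1)·ω_6^6 + (-2)·ω_6^9 + (1)·ω_6^12 + (3)·ω_6^15

X[3] = 5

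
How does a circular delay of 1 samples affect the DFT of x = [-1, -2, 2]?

Time shift by 1: X_shifted[k] = ω_3^(1k) · X[k]
Shifted x = [2, -1, -2]

DFT(x[n-1]) = [-1, 3.5000-0.8660i, 3.5000+0.8660i]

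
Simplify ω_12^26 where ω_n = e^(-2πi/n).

Since ω_12^12 = 1, powers reduce modulo 12.
26 mod 12 = 2
So ω_12^26 = ω_12^2 = e^(-2πi·2/12)

ω_12^26 = ω_12^2 = 0.5000-0.8660i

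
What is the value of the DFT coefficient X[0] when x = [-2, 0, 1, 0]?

X[0] = Σ(n=0 to 3) x[n] · ω_4^0 = Σ x[n]
= (-2) + (0) + (1) + (0)

X[0] = -1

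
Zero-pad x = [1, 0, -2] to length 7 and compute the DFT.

Original 3-point DFT: [-1, 2.0000-1.7321i, 2.0000+1.7321i]
Zero-padded 7-point DFT provides frequency interpolation.

DFT_7([x, 0, ...]) = [-1, 1.4450+1.9499i, 2.8019-0.8678i, -0.2470-1.5637i, -0.2470+1.5637i, 2.8019+0.8678i, 1.4450-1.9499i]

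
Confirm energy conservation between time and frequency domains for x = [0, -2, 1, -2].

Time domain:
Σ|x[n]|² = |0|² + |-2|² + |1|² + |-2|² = 9.0000

Frequency domain:
(1/4)Σ|X[k]|² = (1/4)(|-3|² + |-1|² + |5|² + |-1|²) = (1/4)·36.0000 = 9.0000

Both sides agree, confirming Parseval's theorem.

Σ|x[n]|² = (1/N)Σ|X[k]|² = 9.0000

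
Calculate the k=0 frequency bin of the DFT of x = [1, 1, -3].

X[0] = Σ(n=0 to 2) x[n] · ω_3^0 = Σ x[n]
= (1) + (1) + (-3)

X[0] = -1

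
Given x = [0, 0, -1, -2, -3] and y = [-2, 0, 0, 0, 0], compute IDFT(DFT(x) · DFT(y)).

(x ⊛ y)[n] = Σ(m=0 to 4) x[m] · y[(n-m) mod 5]

Computing each output sample:
(x ⊛ y)[0] = 0
(x ⊛ y)[1] = 0
(x ⊛ y)[2] = 2
(x ⊛ y)[3] = 4
(x ⊛ y)[4] = 6

x ⊛ y = [0, 0, 2, 4, 6]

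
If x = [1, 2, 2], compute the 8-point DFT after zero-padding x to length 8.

Original 3-point DFT: [5, -1, -1]
Zero-padded 8-point DFT provides frequency interpolation.

DFT_8([x, 0, ...]) = [5, 2.4142-3.4142i, -1-2i, -0.4142+0.5858i, 1, -0.4142-0.5858i, -1+2i, 2.4142+3.4142i]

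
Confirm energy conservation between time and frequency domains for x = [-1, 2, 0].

Time domain:
Σ|x[n]|² = |-1|² + |2|² + |0|² = 5.0000

Frequency domain:
(1/3)Σ|X[k]|² = (1/3)(|1|² + |-2.0000-1.7321i|² + |-2.0000+1.7321i|²) = (1/3)·15.0000 = 5.0000

Both sides agree, confirming Parseval's theorem.

Σ|x[n]|² = (1/N)Σ|X[k]|² = 5.0000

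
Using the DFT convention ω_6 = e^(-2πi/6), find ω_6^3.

ω_6^3 = e^(-2πi·3/6)
= cos(-2π·3/6) + i·sin(-2π·3/6)
= cos(-6π/6) + i·sin(-6π/6)

ω_6^3 = cos(-6π/6) + i·sin(-6π/6) = -1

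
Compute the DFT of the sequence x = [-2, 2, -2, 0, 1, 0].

X[k] = Σ(n=0 to 5) x[n] · ω_6^(nk)
where ω_6 = e^(-2πi/6)

Computing each X[k]:
X[0] = -1
X[1] = -0.5000+0.8660i
X[2] = -2.5000-4.3301i
X[3] = -5
X[4] = -2.5000+4.3301i
X[5] = -0.5000-0.8660i

X = [-1, -0.5000+0.8660i, -2.5000-4.3301i, -5, -2.5000+4.3301i, -0.5000-0.8660i]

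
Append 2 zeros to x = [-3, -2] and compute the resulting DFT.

Original 2-point DFT: [-5, -1]
Zero-padded 4-point DFT provides frequency interpolation.

DFT_4([x, 0, ...]) = [-5, -3+2i, -1, -3-2i]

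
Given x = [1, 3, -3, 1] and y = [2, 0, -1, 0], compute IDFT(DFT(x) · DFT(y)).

(x ⊛ y)[n] = Σ(m=0 to 3) x[m] · y[(n-m) mod 4]

Computing each output sample:
(x ⊛ y)[0] = 5
(x ⊛ y)[1] = 5
(x ⊛ y)[2] = -7
(x ⊛ y)[3] = -1

x ⊛ y = [5, 5, -7, -1]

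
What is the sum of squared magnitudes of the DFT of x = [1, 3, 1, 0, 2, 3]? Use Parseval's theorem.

Parseval: Σ|x[n]|² = (1/N)Σ|X[k]|², so Σ|X[k]|² = N·Σ|x[n]|² = 6·24.0000

Σ|X[k]|² = N·Σ|x[n]|² = 6·24.0000 = 144.0000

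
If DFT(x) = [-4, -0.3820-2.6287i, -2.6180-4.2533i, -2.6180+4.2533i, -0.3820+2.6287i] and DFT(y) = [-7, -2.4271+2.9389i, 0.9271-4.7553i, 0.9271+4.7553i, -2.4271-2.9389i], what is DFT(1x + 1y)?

By linearity: DFT(1x + 1y) = 1·DFT(x) + 1·DFT(y)
= 1·[-4, -0.3820-2.6287i, -2.6180-4.2533i, -2.6180+4.2533i, -0.3820+2.6287i] + 1·[-7, -2.4271+2.9389i, 0.9271-4.7553i, 0.9271+4.7553i, -2.4271-2.9389i]

Computing element-wise:
Z[0] = 1·(-4) + 1·(-7) = -11
Z[1] = 1·(-0.3820-2.6287i) + 1·(-2.4271+2.9389i) = -2.8091+0.3102i
Z[2] = 1·(-2.6180-4.2533i) + 1·(0.9271-4.7553i) = -1.6909-9.0086i
Z[3] = 1·(-2.6180+4.2533i) + 1·(0.9271+4.7553i) = -1.6909+9.0086i
Z[4] = 1·(-0.3820+2.6287i) + 1·(-2.4271-2.9389i) = -2.8091-0.3102i

DFT(1x + 1y) = 1·X + 1·Y = [-11, -2.8091+0.3102i, -1.6909-9.0086i, -1.6909+9.0086i, -2.8091-0.3102i]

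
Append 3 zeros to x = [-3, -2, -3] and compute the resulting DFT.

Original 3-point DFT: [-8, -0.5000-0.8660i, -0.5000+0.8660i]
Zero-padded 6-point DFT provides frequency interpolation.

DFT_6([x, 0, ...]) = [-8, -2.5000+4.3301i, -0.5000-0.8660i, -4, -0.5000+0.8660i, -2.5000-4.3301i]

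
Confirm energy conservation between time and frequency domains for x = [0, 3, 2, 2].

Time domain:
Σ|x[n]|² = |0|² + |3|² + |2|² + |2|² = 17.0000

Frequency domain:
(1/4)Σ|X[k]|² = (1/4)(|7|² + |-2-1i|² + |-3|² + |-2+1i|²) = (1/4)·68.0000 = 17.0000

Both sides agree, confirming Parseval's theorem.

Σ|x[n]|² = (1/N)Σ|X[k]|² = 17.0000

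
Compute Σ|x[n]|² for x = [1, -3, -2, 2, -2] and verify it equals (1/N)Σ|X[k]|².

Time domain:
Σ|x[n]|² = |1|² + |-3|² + |-2|² + |2|² + |-2|² = 22.0000

Frequency domain:
(1/5)Σ|X[k]|² = (1/5)(|-4|² + |-0.5451+3.3022i|² + |5.0451-3.2164i|² + |5.0451+3.2164i|² + |-0.5451-3.3022i|²) = (1/5)·110.0000 = 22.0000

Both sides agree, confirming Parseval's theorem.

Σ|x[n]|² = (1/N)Σ|X[k]|² = 22.0000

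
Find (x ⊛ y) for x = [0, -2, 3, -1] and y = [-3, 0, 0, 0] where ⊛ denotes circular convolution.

(x ⊛ y)[n] = Σ(m=0 to 3) x[m] · y[(n-m) mod 4]

Computing each output sample:
(x ⊛ y)[0] = 0
(x ⊛ y)[1] = 6
(x ⊛ y)[2] = -9
(x ⊛ y)[3] = 3

x ⊛ y = [0, 6, -9, 3]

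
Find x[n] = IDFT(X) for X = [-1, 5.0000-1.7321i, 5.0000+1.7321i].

x[n] = (1/3) Σ(k=0 to 2) X[k] · e^(2πikn/3)

Computing each x[n]:
x[0] = 3
x[1] = -1
x[2] = -3

x = [3, -1, -3]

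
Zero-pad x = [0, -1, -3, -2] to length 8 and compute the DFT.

Original 4-point DFT: [-6, 3-1i, 0, 3+1i]
Zero-padded 8-point DFT provides frequency interpolation.

DFT_8([x, 0, ...]) = [-6, 0.7071+5.1213i, 3-1i, -0.7071-0.8787i, 0, -0.7071+0.8787i, 3+1i, 0.7071-5.1213i]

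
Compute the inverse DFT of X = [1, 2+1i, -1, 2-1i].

x[n] = (1/4) Σ(k=0 to 3) X[k] · e^(2πikn/4)

Computing each x[n]:
x[0] = 1
x[1] = 0
x[2] = -1
x[3] = 1

x = [1, 0, -1, 1]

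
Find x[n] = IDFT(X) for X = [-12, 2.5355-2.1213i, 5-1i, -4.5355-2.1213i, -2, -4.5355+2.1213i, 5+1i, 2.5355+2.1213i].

x[n] = (1/8) Σ(k=0 to 7) X[k] · e^(2πikn/8)

Computing each x[n]:
x[0] = -1
x[1] = 1
x[2] = -3
x[3] = -2
x[4] = 0
x[5] = -3
x[6] = -3
x[7] = -1

x = [-1, 1, -3, -2, 0, -3, -3, -1]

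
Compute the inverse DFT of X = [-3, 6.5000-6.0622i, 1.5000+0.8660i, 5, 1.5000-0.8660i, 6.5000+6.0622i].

x[n] = (1/6) Σ(k=0 to 5) X[k] · e^(2πikn/6)

Computing each x[n]:
x[0] = 3
x[1] = 1
x[2] = 1
x[3] = -3
x[4] = -3
x[5] = -2

x = [3, 1, 1, -3, -3, -2]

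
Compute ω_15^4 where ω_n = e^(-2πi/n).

ω_15^4 = e^(-2πi·4/15)
= cos(-2π·4/15) + i·sin(-2π·4/15)
= cos(-8π/15) + i·sin(-8π/15)

ω_15^4 = cos(-8π/15) + i·sin(-8π/15) = -0.1045-0.9945i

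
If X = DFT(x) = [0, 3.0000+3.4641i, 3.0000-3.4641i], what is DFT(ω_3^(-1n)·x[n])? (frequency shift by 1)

Modulation property: DFT(ω_3^(-1n)·x[n]) = X[(k-1) mod 3], so circularly shift X by 1 positions.

X[k-1] = [3.0000-3.4641i, 0, 3.0000+3.4641i]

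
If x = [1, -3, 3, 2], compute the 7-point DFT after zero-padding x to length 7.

Original 4-point DFT: [3, -2+5i, 5, -2-5i]
Zero-padded 7-point DFT provides frequency interpolation.

DFT_7([x, 0, ...]) = [3, -3.3400-1.4471i, 0.2116+5.7901i, 5.1283+1.6973i, 5.1283-1.6973i, 0.2116-5.7901i, -3.3400+1.4471i]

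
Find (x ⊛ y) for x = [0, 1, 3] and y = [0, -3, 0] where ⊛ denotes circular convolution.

(x ⊛ y)[n] = Σ(m=0 to 2) x[m] · y[(n-m) mod 3]

Computing each output sample:
(x ⊛ y)[0] = -9
(x ⊛ y)[1] = 0
(x ⊛ y)[2] = -3

x ⊛ y = [-9, 0, -3]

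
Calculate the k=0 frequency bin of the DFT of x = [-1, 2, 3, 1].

X[0] = Σ(n=0 to 3) x[n] · ω_4^0 = Σ x[n]
= (-1) + (2) + (3) + (1)

X[0] = 5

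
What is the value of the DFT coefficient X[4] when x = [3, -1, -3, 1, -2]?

X[4] = Σ(n=0 to 4) x[n] · ω_5^(4n) where ω_5 = e^(-2πi/5)
= (3)·ω_5^0 + (-1)·ω_5^4 + (-3)·ω_5^8 + (1)·ω_5^12 + (-2)·ω_5^16

X[4] = 3.6910-1.4001i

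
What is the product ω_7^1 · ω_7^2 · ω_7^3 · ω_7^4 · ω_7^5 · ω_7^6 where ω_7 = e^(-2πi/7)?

The primitive 7th roots of unity are ω_7^k for k coprime to 7: k ∈ {1, 2, 3, 4, 5, 6}
Their product equals the constant term of the cyclotomic polynomial Φ_7(x) up to sign.
For n ≥ 3, the product of all primitive nth roots of unity is 1. (For n=1 it is 1; for n=2 it is -1.)

1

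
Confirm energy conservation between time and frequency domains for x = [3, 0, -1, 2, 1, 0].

Time domain:
Σ|x[n]|² = |3|² + |0|² + |-1|² + |2|² + |1|² + |0|² = 15.0000

Frequency domain:
(1/6)Σ|X[k]|² = (1/6)(|5|² + |1.0000+1.7321i|² + |5.0000-1.7321i|² + |1|² + |5.0000+1.7321i|² + |1.0000-1.7321i|²) = (1/6)·90.0000 = 15.0000

Both sides agree, confirming Parseval's theorem.

Σ|x[n]|² = (1/N)Σ|X[k]|² = 15.0000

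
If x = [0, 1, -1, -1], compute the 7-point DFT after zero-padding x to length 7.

Original 4-point DFT: [-1, 1-2i, -1, 1+2i]
Zero-padded 7-point DFT provides frequency interpolation.

DFT_7([x, 0, ...]) = [-1, 1.7470+0.6270i, 0.0550-2.1906i, -1.3019-0.2408i, -1.3019+0.2408i, 0.0550+2.1906i, 1.7470-0.6270i]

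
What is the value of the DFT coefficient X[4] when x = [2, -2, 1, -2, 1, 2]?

X[4] = Σ(n=0 to 5) x[n] · ω_6^(4n) where ω_6 = e^(-2πi/6)
= (2)·ω_6^0 + (-2)·ω_6^4 + (1)·ω_6^8 + (-2)·ω_6^12 + (1)·ω_6^16 + (2)·ω_6^20

X[4] = -1.0000-3.4641i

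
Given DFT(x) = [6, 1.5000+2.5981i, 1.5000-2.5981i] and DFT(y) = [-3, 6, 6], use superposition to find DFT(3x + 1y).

By linearity: DFT(3x + 1y) = 3·DFT(x) + 1·DFT(y)
= 3·[6, 1.5000+2.5981i, 1.5000-2.5981i] + 1·[-3, 6, 6]

Computing element-wise:
Z[0] = 3·(6) + 1·(-3) = 15
Z[1] = 3·(1.5000+2.5981i) + 1·(6) = 10.5000+7.7943i
Z[2] = 3·(1.5000-2.5981i) + 1·(6) = 10.5000-7.7943i

DFT(3x + 1y) = 3·X + 1·Y = [15, 10.5000+7.7943i, 10.5000-7.7943i]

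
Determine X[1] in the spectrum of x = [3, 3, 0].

X[1] = Σ(n=0 to 2) x[n] · ω_3^(1n) where ω_3 = e^(-2πi/3)
= (3)·ω_3^0 + (3)·ω_3^1 + (0)·ω_3^2

X[1] = 1.5000-2.5981i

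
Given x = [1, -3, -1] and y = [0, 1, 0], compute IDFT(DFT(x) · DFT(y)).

(x ⊛ y)[n] = Σ(m=0 to 2) x[m] · y[(n-m) mod 3]

Computing each output sample:
(x ⊛ y)[0] = -1
(x ⊛ y)[1] = 1
(x ⊛ y)[2] = -3

x ⊛ y = [-1, 1, -3]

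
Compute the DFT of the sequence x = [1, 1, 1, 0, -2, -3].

X[k] = Σ(n=0 to 5) x[n] · ω_6^(nk)
where ω_6 = e^(-2πi/6)

Computing each X[k]:
X[0] = -2
X[1] = 0.5000-6.0622i
X[2] = 2.5000-0.8660i
X[3] = 2
X[4] = 2.5000+0.8660i
X[5] = 0.5000+6.0622i

X = [-2, 0.5000-6.0622i, 2.5000-0.8660i, 2, 2.5000+0.8660i, 0.5000+6.0622i]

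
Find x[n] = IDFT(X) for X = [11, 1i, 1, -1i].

x[n] = (1/4) Σ(k=0 to 3) X[k] · e^(2πikn/4)

Computing each x[n]:
x[0] = 3
x[1] = 2
x[2] = 3
x[3] = 3

x = [3, 2, 3, 3]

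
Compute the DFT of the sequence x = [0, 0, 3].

X[k] = Σ(n=0 to 2) x[n] · ω_3^(nk)
where ω_3 = e^(-2πi/3)

Computing each X[k]:
X[0] = 3
X[1] = -1.5000+2.5981i
X[2] = -1.5000-2.5981i

X = [3, -1.5000+2.5981i, -1.5000-2.5981i]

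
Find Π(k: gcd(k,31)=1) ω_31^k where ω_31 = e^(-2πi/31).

The primitive 31st roots of unity are ω_31^k for k coprime to 31: k ∈ {1, 2, 3, 4, 5, 6, 7, 8, 9, 10, 11, 12, 13, 14, 15, 16, 17, 18, 19, 20, 21, 22, 23, 24, 25, 26, 27, 28, 29, 30}
Their product equals the constant term of the cyclotomic polynomial Φ_31(x) up to sign.
For n ≥ 3, the product of all primitive nth roots of unity is 1. (For n=1 it is 1; for n=2 it is -1.)

1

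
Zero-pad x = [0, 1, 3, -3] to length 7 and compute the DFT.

Original 4-point DFT: [1, -3-4i, 5, -3+4i]
Zero-padded 7-point DFT provides frequency interpolation.

DFT_7([x, 0, ...]) = [1, 2.6588-2.4050i, -4.7959-2.0188i, 1.6371+4.8364i, 1.6371-4.8364i, -4.7959+2.0188i, 2.6588+2.4050i]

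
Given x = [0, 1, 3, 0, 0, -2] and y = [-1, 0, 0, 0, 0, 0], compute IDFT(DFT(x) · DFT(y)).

(x ⊛ y)[n] = Σ(m=0 to 5) x[m] · y[(n-m) mod 6]

Computing each output sample:
(x ⊛ y)[0] = 0
(x ⊛ y)[1] = -1
(x ⊛ y)[2] = -3
(x ⊛ y)[3] = 0
(x ⊛ y)[4] = 0
(x ⊛ y)[5] = 2

x ⊛ y = [0, -1, -3, 0, 0, 2]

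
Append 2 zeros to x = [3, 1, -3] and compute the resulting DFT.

Original 3-point DFT: [1, 4.0000-3.4641i, 4.0000+3.4641i]
Zero-padded 5-point DFT provides frequency interpolation.

DFT_5([x, 0, ...]) = [1, 5.7361+0.8123i, 1.2639-3.4410i, 1.2639+3.4410i, 5.7361-0.8123i]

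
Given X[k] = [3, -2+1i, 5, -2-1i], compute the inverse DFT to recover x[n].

x[n] = (1/4) Σ(k=0 to 3) X[k] · e^(2πikn/4)

Computing each x[n]:
x[0] = 1
x[1] = -1
x[2] = 3
x[3] = 0

x = [1, -1, 3, 0]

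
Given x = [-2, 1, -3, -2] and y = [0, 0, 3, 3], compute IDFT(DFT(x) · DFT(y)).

(x ⊛ y)[n] = Σ(m=0 to 3) x[m] · y[(n-m) mod 4]

Computing each output sample:
(x ⊛ y)[0] = -6
(x ⊛ y)[1] = -15
(x ⊛ y)[2] = -12
(x ⊛ y)[3] = -3

x ⊛ y = [-6, -15, -12, -3]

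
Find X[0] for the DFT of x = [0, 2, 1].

X[0] = Σ(n=0 to 2) x[n] · ω_3^0 = Σ x[n]
= (0) + (2) + (1)

X[0] = 3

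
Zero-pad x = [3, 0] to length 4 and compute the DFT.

Original 2-point DFT: [3, 3]
Zero-padded 4-point DFT provides frequency interpolation.

DFT_4([x, 0, ...]) = [3, 3, 3, 3]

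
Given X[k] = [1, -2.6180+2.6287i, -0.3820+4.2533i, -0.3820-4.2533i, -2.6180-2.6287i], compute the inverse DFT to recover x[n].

x[n] = (1/5) Σ(k=0 to 4) X[k] · e^(2πikn/5)

Computing each x[n]:
x[0] = -1
x[1] = -2
x[2] = 2
x[3] = 0
x[4] = 2

x = [-1, -2, 2, 0, 2]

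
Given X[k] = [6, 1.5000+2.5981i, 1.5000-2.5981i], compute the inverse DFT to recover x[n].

x[n] = (1/3) Σ(k=0 to 2) X[k] · e^(2πikn/3)

Computing each x[n]:
x[0] = 3
x[1] = 0
x[2] = 3

x = [3, 0, 3]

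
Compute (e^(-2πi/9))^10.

Since ω_9^9 = 1, powers reduce modulo 9.
10 mod 9 = 1
So ω_9^10 = ω_9^1 = e^(-2πi·1/9)

ω_9^10 = ω_9^1 = 0.7660-0.6428i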